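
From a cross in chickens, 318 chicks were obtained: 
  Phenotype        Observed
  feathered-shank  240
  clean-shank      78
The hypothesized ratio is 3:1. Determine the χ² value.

The 3:1 ratio has 4 parts, so with N = 318 the expected counts are:
  feathered-shank: 318 × 3/4 = 238.5
  clean-shank: 318 × 1/4 = 79.5
χ² = Σ (O − E)² / E
  feathered-shank: (240 − 238.5)² / 238.5 = 0.0094
  clean-shank: (78 − 79.5)² / 79.5 = 0.0283
χ² = 0.0094 + 0.0283 = 0.0377 ≈ 0.038

0.038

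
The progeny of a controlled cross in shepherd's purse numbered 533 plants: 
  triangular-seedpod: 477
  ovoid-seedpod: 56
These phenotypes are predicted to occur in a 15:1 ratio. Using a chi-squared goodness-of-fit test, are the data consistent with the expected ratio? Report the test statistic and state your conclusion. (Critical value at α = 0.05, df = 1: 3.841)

The 15:1 ratio has 16 parts, so with N = 533 the expected counts are:
  triangular-seedpod: 533 × 15/16 = 499.6875
  ovoid-seedpod: 533 × 1/16 = 33.3125
χ² = Σ (O − E)² / E
  triangular-seedpod: (477 − 499.6875)² / 499.6875 = 1.0301
  ovoid-seedpod: (56 − 33.3125)² / 33.3125 = 15.4513
χ² = 1.0301 + 15.4513 = 16.4814 ≈ 16.481
Degrees of freedom = 2 − 1 = 1; critical value at α = 0.05 is 3.841.
Since 16.481 > 3.841, we reject the null hypothesis — the data do not fit the 15:1 ratio.

16.481; not consistent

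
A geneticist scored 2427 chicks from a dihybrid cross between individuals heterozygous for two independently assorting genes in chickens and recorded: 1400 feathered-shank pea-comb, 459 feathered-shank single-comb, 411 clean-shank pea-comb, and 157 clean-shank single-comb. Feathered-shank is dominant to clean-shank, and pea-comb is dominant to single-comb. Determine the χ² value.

5.374

A dihybrid F₂ with independent assortment and complete dominance at both loci gives a 9:3:3:1 phenotypic ratio.
Expected counts for N = 2427 under a 9:3:3:1 ratio (total parts = 16):
  feathered-shank pea-comb: 2427 × 9/16 = 1365.1875
  feathered-shank single-comb: 2427 × 3/16 = 455.0625
  clean-shank pea-comb: 2427 × 3/16 = 455.0625
  clean-shank single-comb: 2427 × 1/16 = 151.6875
χ² = Σ (O − E)² / E
  feathered-shank pea-comb: (1400 − 1365.1875)² / 1365.1875 = 0.8877
  feathered-shank single-comb: (459 − 455.0625)² / 455.0625 = 0.0341
  clean-shank pea-comb: (411 − 455.0625)² / 455.0625 = 4.2665
  clean-shank single-comb: (157 − 151.6875)² / 151.6875 = 0.1861
χ² = 0.8877 + 0.0341 + 4.2665 + 0.1861 = 5.3744 ≈ 5.374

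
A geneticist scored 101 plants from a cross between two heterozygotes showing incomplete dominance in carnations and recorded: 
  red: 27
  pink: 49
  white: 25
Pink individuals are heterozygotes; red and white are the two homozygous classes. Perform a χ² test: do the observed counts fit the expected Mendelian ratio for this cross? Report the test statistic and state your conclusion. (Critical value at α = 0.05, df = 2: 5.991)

0.168; consistent

With incomplete dominance, a heterozygote × heterozygote cross gives a 1:2:1 phenotypic ratio.
Expected counts for N = 101 under a 1:2:1 ratio (total parts = 4):
  red: 101 × 1/4 = 25.25
  pink: 101 × 2/4 = 50.5
  white: 101 × 1/4 = 25.25
χ² = Σ (O − E)² / E
  red: (27 − 25.25)² / 25.25 = 0.1213
  pink: (49 − 50.5)² / 50.5 = 0.0446
  white: (25 − 25.25)² / 25.25 = 0.0025
χ² = 0.1213 + 0.0446 + 0.0025 = 0.1684 ≈ 0.168
Degrees of freedom = 3 − 1 = 2; critical value at α = 0.05 is 5.991.
Since 0.168 < 5.991, we fail to reject the null hypothesis — the data are consistent with the 1:2:1 ratio.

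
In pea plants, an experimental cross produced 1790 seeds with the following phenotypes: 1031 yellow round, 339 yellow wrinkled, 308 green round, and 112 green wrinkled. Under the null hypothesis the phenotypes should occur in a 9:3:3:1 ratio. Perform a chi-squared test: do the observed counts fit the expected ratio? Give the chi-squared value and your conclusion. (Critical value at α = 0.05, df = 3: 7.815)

2.886; consistent

Under the 9:3:3:1 hypothesis (Σ ratio = 16, N = 1790):
  yellow round: 1790 × 9/16 = 1006.875
  yellow wrinkled: 1790 × 3/16 = 335.625
  green round: 1790 × 3/16 = 335.625
  green wrinkled: 1790 × 1/16 = 111.875
χ² = Σ (O − E)² / E
  yellow round: (1031 − 1006.875)² / 1006.875 = 0.5780
  yellow wrinkled: (339 − 335.625)² / 335.625 = 0.0339
  green round: (308 − 335.625)² / 335.625 = 2.2738
  green wrinkled: (112 − 111.875)² / 111.875 = 0.0001
χ² = 0.5780 + 0.0339 + 2.2738 + 0.0001 = 2.8858 ≈ 2.886
Degrees of freedom = 4 − 1 = 3; critical value at α = 0.05 is 7.815.
Since 2.886 < 7.815, we fail to reject the null hypothesis — the data are consistent with the 9:3:3:1 ratio.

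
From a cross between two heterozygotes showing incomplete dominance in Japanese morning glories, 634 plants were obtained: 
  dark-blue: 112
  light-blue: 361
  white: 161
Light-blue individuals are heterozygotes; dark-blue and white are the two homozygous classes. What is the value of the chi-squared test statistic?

With incomplete dominance, a heterozygote × heterozygote cross gives a 1:2:1 phenotypic ratio.
Under the 1:2:1 hypothesis (Σ ratio = 4, N = 634):
  dark-blue: 634 × 1/4 = 158.5
  light-blue: 634 × 2/4 = 317
  white: 634 × 1/4 = 158.5
χ² = Σ (O − E)² / E
  dark-blue: (112 − 158.5)² / 158.5 = 13.6420
  light-blue: (361 − 317)² / 317 = 6.1073
  white: (161 − 158.5)² / 158.5 = 0.0394
χ² = 13.6420 + 6.1073 + 0.0394 = 19.7887 ≈ 19.789

19.789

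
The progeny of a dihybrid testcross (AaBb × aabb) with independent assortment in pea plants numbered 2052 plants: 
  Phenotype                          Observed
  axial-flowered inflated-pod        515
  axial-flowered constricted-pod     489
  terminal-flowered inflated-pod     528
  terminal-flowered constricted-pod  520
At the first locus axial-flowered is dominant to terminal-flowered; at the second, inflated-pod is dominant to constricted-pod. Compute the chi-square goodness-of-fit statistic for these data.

A dihybrid testcross with independent assortment gives a 1:1:1:1 ratio.
Under the 1:1:1:1 hypothesis (Σ ratio = 4, N = 2052):
  axial-flowered inflated-pod: 2052 × 1/4 = 513
  axial-flowered constricted-pod: 2052 × 1/4 = 513
  terminal-flowered inflated-pod: 2052 × 1/4 = 513
  terminal-flowered constricted-pod: 2052 × 1/4 = 513
χ² = Σ (O − E)² / E
  axial-flowered inflated-pod: (515 − 513)² / 513 = 0.0078
  axial-flowered constricted-pod: (489 − 513)² / 513 = 1.1228
  terminal-flowered inflated-pod: (528 − 513)² / 513 = 0.4386
  terminal-flowered constricted-pod: (520 − 513)² / 513 = 0.0955
χ² = 0.0078 + 1.1228 + 0.4386 + 0.0955 = 1.6647 ≈ 1.665

1.665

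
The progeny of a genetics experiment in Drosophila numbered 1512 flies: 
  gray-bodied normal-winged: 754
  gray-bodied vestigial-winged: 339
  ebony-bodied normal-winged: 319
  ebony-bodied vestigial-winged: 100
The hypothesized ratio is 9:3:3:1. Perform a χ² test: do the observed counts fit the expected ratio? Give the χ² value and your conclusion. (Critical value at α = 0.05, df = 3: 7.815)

26.580; not consistent

Expected counts for N = 1512 under a 9:3:3:1 ratio (total parts = 16):
  gray-bodied normal-winged: 1512 × 9/16 = 850.5
  gray-bodied vestigial-winged: 1512 × 3/16 = 283.5
  ebony-bodied normal-winged: 1512 × 3/16 = 283.5
  ebony-bodied vestigial-winged: 1512 × 1/16 = 94.5
χ² = Σ (O − E)² / E
  gray-bodied normal-winged: (754 − 850.5)² / 850.5 = 10.9491
  gray-bodied vestigial-winged: (339 − 283.5)² / 283.5 = 10.8651
  ebony-bodied normal-winged: (319 − 283.5)² / 283.5 = 4.4453
  ebony-bodied vestigial-winged: (100 − 94.5)² / 94.5 = 0.3201
χ² = 10.9491 + 10.8651 + 4.4453 + 0.3201 = 26.5796 ≈ 26.580
Degrees of freedom = 4 − 1 = 3; critical value at α = 0.05 is 7.815.
Since 26.580 > 7.815, we reject the null hypothesis — the data do not fit the 9:3:3:1 ratio.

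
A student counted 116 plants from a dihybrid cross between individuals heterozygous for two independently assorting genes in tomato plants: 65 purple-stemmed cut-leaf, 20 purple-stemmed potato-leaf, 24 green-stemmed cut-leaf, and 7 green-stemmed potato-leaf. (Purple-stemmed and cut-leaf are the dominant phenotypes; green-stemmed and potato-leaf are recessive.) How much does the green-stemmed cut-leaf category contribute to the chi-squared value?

A dihybrid F₂ with independent assortment and complete dominance at both loci gives a 9:3:3:1 phenotypic ratio.
Under the 9:3:3:1 hypothesis (Σ ratio = 16, N = 116):
  purple-stemmed cut-leaf: 116 × 9/16 = 65.25
  purple-stemmed potato-leaf: 116 × 3/16 = 21.75
  green-stemmed cut-leaf: 116 × 3/16 = 21.75
  green-stemmed potato-leaf: 116 × 1/16 = 7.25
Contribution of green-stemmed cut-leaf: (24 − 21.75)² / 21.75 = 0.2328

0.233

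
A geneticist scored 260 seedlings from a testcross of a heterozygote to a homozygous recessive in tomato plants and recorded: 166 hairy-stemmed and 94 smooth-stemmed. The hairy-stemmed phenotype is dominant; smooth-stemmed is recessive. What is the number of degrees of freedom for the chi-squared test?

A testcross of a heterozygote (Aa × aa) gives a 1:1 phenotypic ratio.
A goodness-of-fit test with 2 phenotype classes has df = 2 − 1 = 1.

1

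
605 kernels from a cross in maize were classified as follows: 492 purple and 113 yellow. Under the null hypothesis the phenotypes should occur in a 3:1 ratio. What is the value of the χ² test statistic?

12.898

Expected counts for N = 605 under a 3:1 ratio (total parts = 4):
  purple: 605 × 3/4 = 453.75
  yellow: 605 × 1/4 = 151.25
χ² = Σ (O − E)² / E
  purple: (492 − 453.75)² / 453.75 = 3.2244
  yellow: (113 − 151.25)² / 151.25 = 9.6731
χ² = 3.2244 + 9.6731 = 12.8975 ≈ 12.898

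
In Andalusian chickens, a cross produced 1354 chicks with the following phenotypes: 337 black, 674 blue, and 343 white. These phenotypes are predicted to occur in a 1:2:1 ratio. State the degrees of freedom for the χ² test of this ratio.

2

A goodness-of-fit test with 3 phenotype classes has df = 3 − 1 = 2.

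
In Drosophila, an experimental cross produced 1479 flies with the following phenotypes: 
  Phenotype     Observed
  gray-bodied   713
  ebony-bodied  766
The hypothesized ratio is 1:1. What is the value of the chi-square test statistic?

1.899

Under the 1:1 hypothesis (Σ ratio = 2, N = 1479):
  gray-bodied: 1479 × 1/2 = 739.5
  ebony-bodied: 1479 × 1/2 = 739.5
χ² = Σ (O − E)² / E
  gray-bodied: (713 − 739.5)² / 739.5 = 0.9496
  ebony-bodied: (766 − 739.5)² / 739.5 = 0.9496
χ² = 0.9496 + 0.9496 = 1.8992 ≈ 1.899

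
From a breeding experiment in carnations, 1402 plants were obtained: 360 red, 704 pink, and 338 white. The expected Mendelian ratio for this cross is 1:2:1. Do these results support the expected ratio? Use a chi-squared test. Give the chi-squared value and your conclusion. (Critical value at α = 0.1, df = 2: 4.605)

The 1:2:1 ratio has 4 parts, so with N = 1402 the expected counts are:
  red: 1402 × 1/4 = 350.5
  pink: 1402 × 2/4 = 701
  white: 1402 × 1/4 = 350.5
χ² = Σ (O − E)² / E
  red: (360 − 350.5)² / 350.5 = 0.2575
  pink: (704 − 701)² / 701 = 0.0128
  white: (338 − 350.5)² / 350.5 = 0.4458
χ² = 0.2575 + 0.0128 + 0.4458 = 0.7161 ≈ 0.716
Degrees of freedom = 3 − 1 = 2; critical value at α = 0.1 is 4.605.
Since 0.716 < 4.605, we fail to reject the null hypothesis — the data are consistent with the 1:2:1 ratio.

0.716; consistent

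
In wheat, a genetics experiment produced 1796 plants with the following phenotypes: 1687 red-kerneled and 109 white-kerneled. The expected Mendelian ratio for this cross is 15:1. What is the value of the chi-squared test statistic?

Total ratio parts = 16. Expected numbers out of 1796:
  red-kerneled: 1796 × 15/16 = 1683.75
  white-kerneled: 1796 × 1/16 = 112.25
χ² = Σ (O − E)² / E
  red-kerneled: (1687 − 1683.75)² / 1683.75 = 0.0063
  white-kerneled: (109 − 112.25)² / 112.25 = 0.0941
χ² = 0.0063 + 0.0941 = 0.1004 ≈ 0.100

0.100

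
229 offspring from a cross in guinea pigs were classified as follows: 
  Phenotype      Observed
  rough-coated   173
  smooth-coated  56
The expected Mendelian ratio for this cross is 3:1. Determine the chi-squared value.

Under the 3:1 hypothesis (Σ ratio = 4, N = 229):
  rough-coated: 229 × 3/4 = 171.75
  smooth-coated: 229 × 1/4 = 57.25
χ² = Σ (O − E)² / E
  rough-coated: (173 − 171.75)² / 171.75 = 0.0091
  smooth-coated: (56 − 57.25)² / 57.25 = 0.0273
χ² = 0.0091 + 0.0273 = 0.0364 ≈ 0.036

0.036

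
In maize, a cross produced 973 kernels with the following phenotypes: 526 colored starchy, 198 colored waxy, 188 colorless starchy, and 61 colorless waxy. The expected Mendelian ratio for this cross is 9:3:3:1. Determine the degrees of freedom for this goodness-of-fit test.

A goodness-of-fit test with 4 phenotype classes has df = 4 − 1 = 3.

3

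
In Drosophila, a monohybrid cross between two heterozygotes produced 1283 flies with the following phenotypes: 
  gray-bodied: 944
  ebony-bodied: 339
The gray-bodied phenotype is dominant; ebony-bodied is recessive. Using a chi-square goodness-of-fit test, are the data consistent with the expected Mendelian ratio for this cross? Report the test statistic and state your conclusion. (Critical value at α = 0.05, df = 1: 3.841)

For a monohybrid cross between heterozygotes with complete dominance, the expected phenotypic ratio is 3:1.
Expected counts for N = 1283 under a 3:1 ratio (total parts = 4):
  gray-bodied: 1283 × 3/4 = 962.25
  ebony-bodied: 1283 × 1/4 = 320.75
χ² = Σ (O − E)² / E
  gray-bodied: (944 − 962.25)² / 962.25 = 0.3461
  ebony-bodied: (339 − 320.75)² / 320.75 = 1.0384
χ² = 0.3461 + 1.0384 = 1.3845 ≈ 1.385
Degrees of freedom = 2 − 1 = 1; critical value at α = 0.05 is 3.841.
Since 1.385 < 3.841, we fail to reject the null hypothesis — the data are consistent with the 3:1 ratio.

1.385; consistent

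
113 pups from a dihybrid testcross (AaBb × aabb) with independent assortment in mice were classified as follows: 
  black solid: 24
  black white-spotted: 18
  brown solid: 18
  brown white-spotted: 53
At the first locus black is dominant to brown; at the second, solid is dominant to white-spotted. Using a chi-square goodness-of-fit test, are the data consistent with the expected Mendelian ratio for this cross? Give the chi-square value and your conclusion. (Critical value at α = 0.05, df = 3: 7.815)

29.761; not consistent

A dihybrid testcross with independent assortment gives a 1:1:1:1 ratio.
The 1:1:1:1 ratio has 4 parts, so with N = 113 the expected counts are:
  black solid: 113 × 1/4 = 28.25
  black white-spotted: 113 × 1/4 = 28.25
  brown solid: 113 × 1/4 = 28.25
  brown white-spotted: 113 × 1/4 = 28.25
χ² = Σ (O − E)² / E
  black solid: (24 − 28.25)² / 28.25 = 0.6394
  black white-spotted: (18 − 28.25)² / 28.25 = 3.7190
  brown solid: (18 − 28.25)² / 28.25 = 3.7190
  brown white-spotted: (53 − 28.25)² / 28.25 = 21.6836
χ² = 0.6394 + 3.7190 + 3.7190 + 21.6836 = 29.761
Degrees of freedom = 4 − 1 = 3; critical value at α = 0.05 is 7.815.
Since 29.761 > 7.815, we reject the null hypothesis — the data do not fit the 1:1:1:1 ratio.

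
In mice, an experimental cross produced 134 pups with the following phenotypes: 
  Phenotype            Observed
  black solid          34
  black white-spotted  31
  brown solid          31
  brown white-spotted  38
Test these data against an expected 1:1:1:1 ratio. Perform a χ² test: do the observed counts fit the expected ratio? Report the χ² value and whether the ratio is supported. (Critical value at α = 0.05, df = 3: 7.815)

0.985; consistent

Expected counts for N = 134 under a 1:1:1:1 ratio (total parts = 4):
  black solid: 134 × 1/4 = 33.5
  black white-spotted: 134 × 1/4 = 33.5
  brown solid: 134 × 1/4 = 33.5
  brown white-spotted: 134 × 1/4 = 33.5
χ² = Σ (O − E)² / E
  black solid: (34 − 33.5)² / 33.5 = 0.0075
  black white-spotted: (31 − 33.5)² / 33.5 = 0.1866
  brown solid: (31 − 33.5)² / 33.5 = 0.1866
  brown white-spotted: (38 − 33.5)² / 33.5 = 0.6045
χ² = 0.0075 + 0.1866 + 0.1866 + 0.6045 = 0.9852 ≈ 0.985
Degrees of freedom = 4 − 1 = 3; critical value at α = 0.05 is 7.815.
Since 0.985 < 7.815, we fail to reject the null hypothesis — the data are consistent with the 1:1:1:1 ratio.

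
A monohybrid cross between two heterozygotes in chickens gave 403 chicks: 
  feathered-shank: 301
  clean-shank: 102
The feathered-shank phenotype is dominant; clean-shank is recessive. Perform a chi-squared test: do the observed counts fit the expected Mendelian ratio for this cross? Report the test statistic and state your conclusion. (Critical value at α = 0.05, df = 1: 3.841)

0.021; consistent

For a monohybrid cross between heterozygotes with complete dominance, the expected phenotypic ratio is 3:1.
The 3:1 ratio has 4 parts, so with N = 403 the expected counts are:
  feathered-shank: 403 × 3/4 = 302.25
  clean-shank: 403 × 1/4 = 100.75
χ² = Σ (O − E)² / E
  feathered-shank: (301 − 302.25)² / 302.25 = 0.0052
  clean-shank: (102 − 100.75)² / 100.75 = 0.0155
χ² = 0.0052 + 0.0155 = 0.0207 ≈ 0.021
Degrees of freedom = 2 − 1 = 1; critical value at α = 0.05 is 3.841.
Since 0.021 < 3.841, we fail to reject the null hypothesis — the data are consistent with the 3:1 ratio.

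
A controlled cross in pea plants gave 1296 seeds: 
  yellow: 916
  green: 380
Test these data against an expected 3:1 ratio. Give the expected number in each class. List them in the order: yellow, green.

972, 324

Total ratio parts = 4. Expected numbers out of 1296:
  yellow: 1296 × 3/4 = 972
  green: 1296 × 1/4 = 324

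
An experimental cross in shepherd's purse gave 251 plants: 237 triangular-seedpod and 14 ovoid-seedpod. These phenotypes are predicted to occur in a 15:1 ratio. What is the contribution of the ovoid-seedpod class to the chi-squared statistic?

Total ratio parts = 16. Expected numbers out of 251:
  triangular-seedpod: 251 × 15/16 = 235.3125
  ovoid-seedpod: 251 × 1/16 = 15.6875
Contribution of ovoid-seedpod: (14 − 15.6875)² / 15.6875 = 0.1815

0.182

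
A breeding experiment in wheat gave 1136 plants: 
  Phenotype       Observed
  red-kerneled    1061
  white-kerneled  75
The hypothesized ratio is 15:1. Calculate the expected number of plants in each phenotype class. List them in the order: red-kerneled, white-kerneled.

Total ratio parts = 16. Expected numbers out of 1136:
  red-kerneled: 1136 × 15/16 = 1065
  white-kerneled: 1136 × 1/16 = 71

1065, 71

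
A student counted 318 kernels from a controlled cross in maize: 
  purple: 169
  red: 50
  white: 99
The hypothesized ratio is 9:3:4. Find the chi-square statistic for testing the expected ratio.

Expected counts for N = 318 under a 9:3:4 ratio (total parts = 16):
  purple: 318 × 9/16 = 178.875
  red: 318 × 3/16 = 59.625
  white: 318 × 4/16 = 79.5
χ² = Σ (O − E)² / E
  purple: (169 − 178.875)² / 178.875 = 0.5452
  red: (50 − 59.625)² / 59.625 = 1.5537
  white: (99 − 79.5)² / 79.5 = 4.7830
χ² = 0.5452 + 1.5537 + 4.7830 = 6.8819 ≈ 6.882

6.882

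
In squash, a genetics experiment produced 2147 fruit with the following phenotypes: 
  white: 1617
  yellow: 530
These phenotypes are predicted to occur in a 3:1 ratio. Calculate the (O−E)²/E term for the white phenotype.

0.028

Expected counts for N = 2147 under a 3:1 ratio (total parts = 4):
  white: 2147 × 3/4 = 1610.25
  yellow: 2147 × 1/4 = 536.75
Contribution of white: (1617 − 1610.25)² / 1610.25 = 0.0283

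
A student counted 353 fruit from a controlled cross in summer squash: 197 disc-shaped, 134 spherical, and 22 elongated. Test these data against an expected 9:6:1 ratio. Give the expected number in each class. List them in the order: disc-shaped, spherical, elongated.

198.5625, 132.375, 22.0625

Expected counts for N = 353 under a 9:6:1 ratio (total parts = 16):
  disc-shaped: 353 × 9/16 = 198.5625
  spherical: 353 × 6/16 = 132.375
  elongated: 353 × 1/16 = 22.0625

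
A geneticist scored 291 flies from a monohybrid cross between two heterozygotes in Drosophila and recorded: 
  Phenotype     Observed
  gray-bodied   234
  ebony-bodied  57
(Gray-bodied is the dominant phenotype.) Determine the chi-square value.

For a monohybrid cross between heterozygotes with complete dominance, the expected phenotypic ratio is 3:1.
Total ratio parts = 4. Expected numbers out of 291:
  gray-bodied: 291 × 3/4 = 218.25
  ebony-bodied: 291 × 1/4 = 72.75
χ² = Σ (O − E)² / E
  gray-bodied: (234 − 218.25)² / 218.25 = 1.1366
  ebony-bodied: (57 − 72.75)² / 72.75 = 3.4098
χ² = 1.1366 + 3.4098 = 4.5464 ≈ 4.546

4.546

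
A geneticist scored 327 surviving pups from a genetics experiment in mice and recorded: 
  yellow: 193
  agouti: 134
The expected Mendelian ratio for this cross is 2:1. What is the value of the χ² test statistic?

8.601

Expected counts for N = 327 under a 2:1 ratio (total parts = 3):
  yellow: 327 × 2/3 = 218
  agouti: 327 × 1/3 = 109
χ² = Σ (O − E)² / E
  yellow: (193 − 218)² / 218 = 2.8670
  agouti: (134 − 109)² / 109 = 5.7339
χ² = 2.8670 + 5.7339 = 8.6009 ≈ 8.601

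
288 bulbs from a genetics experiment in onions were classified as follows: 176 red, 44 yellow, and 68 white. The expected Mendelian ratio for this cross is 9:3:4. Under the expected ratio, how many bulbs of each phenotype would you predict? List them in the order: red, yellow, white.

162, 54, 72

Under the 9:3:4 hypothesis (Σ ratio = 16, N = 288):
  red: 288 × 9/16 = 162
  yellow: 288 × 3/16 = 54
  white: 288 × 4/16 = 72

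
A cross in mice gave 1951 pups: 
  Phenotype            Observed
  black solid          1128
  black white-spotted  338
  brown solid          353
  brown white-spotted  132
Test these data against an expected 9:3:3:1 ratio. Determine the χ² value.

4.245

Total ratio parts = 16. Expected numbers out of 1951:
  black solid: 1951 × 9/16 = 1097.4375
  black white-spotted: 1951 × 3/16 = 365.8125
  brown solid: 1951 × 3/16 = 365.8125
  brown white-spotted: 1951 × 1/16 = 121.9375
χ² = Σ (O − E)² / E
  black solid: (1128 − 1097.4375)² / 1097.4375 = 0.8511
  black white-spotted: (338 − 365.8125)² / 365.8125 = 2.1146
  brown solid: (353 − 365.8125)² / 365.8125 = 0.4488
  brown white-spotted: (132 − 121.9375)² / 121.9375 = 0.8304
χ² = 0.8511 + 2.1146 + 0.4488 + 0.8304 = 4.2449 ≈ 4.245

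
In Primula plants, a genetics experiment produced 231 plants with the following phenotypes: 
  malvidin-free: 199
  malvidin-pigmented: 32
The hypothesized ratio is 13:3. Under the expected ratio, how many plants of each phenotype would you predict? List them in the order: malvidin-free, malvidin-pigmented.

187.6875, 43.3125

Under the 13:3 hypothesis (Σ ratio = 16, N = 231):
  malvidin-free: 231 × 13/16 = 187.6875
  malvidin-pigmented: 231 × 3/16 = 43.3125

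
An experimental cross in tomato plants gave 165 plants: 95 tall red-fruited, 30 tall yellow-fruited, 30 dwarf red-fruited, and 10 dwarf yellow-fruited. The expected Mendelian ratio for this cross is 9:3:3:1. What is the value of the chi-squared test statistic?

0.118

Total ratio parts = 16. Expected numbers out of 165:
  tall red-fruited: 165 × 9/16 = 92.8125
  tall yellow-fruited: 165 × 3/16 = 30.9375
  dwarf red-fruited: 165 × 3/16 = 30.9375
  dwarf yellow-fruited: 165 × 1/16 = 10.3125
χ² = Σ (O − E)² / E
  tall red-fruited: (95 − 92.8125)² / 92.8125 = 0.0516
  tall yellow-fruited: (30 − 30.9375)² / 30.9375 = 0.0284
  dwarf red-fruited: (30 − 30.9375)² / 30.9375 = 0.0284
  dwarf yellow-fruited: (10 − 10.3125)² / 10.3125 = 0.0095
χ² = 0.0516 + 0.0284 + 0.0284 + 0.0095 = 0.1179 ≈ 0.118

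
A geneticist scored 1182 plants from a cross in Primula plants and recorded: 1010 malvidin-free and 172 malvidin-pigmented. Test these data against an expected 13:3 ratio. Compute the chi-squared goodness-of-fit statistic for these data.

Total ratio parts = 16. Expected numbers out of 1182:
  malvidin-free: 1182 × 13/16 = 960.375
  malvidin-pigmented: 1182 × 3/16 = 221.625
χ² = Σ (O − E)² / E
  malvidin-free: (1010 − 960.375)² / 960.375 = 2.5642
  malvidin-pigmented: (172 − 221.625)² / 221.625 = 11.1117
χ² = 2.5642 + 11.1117 = 13.6759 ≈ 13.676

13.676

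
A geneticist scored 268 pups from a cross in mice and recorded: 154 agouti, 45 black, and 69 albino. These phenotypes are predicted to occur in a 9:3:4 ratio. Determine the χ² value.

0.678

Total ratio parts = 16. Expected numbers out of 268:
  agouti: 268 × 9/16 = 150.75
  black: 268 × 3/16 = 50.25
  albino: 268 × 4/16 = 67
χ² = Σ (O − E)² / E
  agouti: (154 − 150.75)² / 150.75 = 0.0701
  black: (45 − 50.25)² / 50.25 = 0.5485
  albino: (69 − 67)² / 67 = 0.0597
χ² = 0.0701 + 0.5485 + 0.0597 = 0.6783 ≈ 0.678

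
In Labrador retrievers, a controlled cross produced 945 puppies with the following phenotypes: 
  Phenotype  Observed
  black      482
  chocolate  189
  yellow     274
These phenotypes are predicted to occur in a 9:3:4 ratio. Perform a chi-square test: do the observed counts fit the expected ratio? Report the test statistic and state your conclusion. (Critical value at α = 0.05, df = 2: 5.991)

11.441; not consistent

Expected counts for N = 945 under a 9:3:4 ratio (total parts = 16):
  black: 945 × 9/16 = 531.5625
  chocolate: 945 × 3/16 = 177.1875
  yellow: 945 × 4/16 = 236.25
χ² = Σ (O − E)² / E
  black: (482 − 531.5625)² / 531.5625 = 4.6212
  chocolate: (189 − 177.1875)² / 177.1875 = 0.7875
  yellow: (274 − 236.25)² / 236.25 = 6.0320
χ² = 4.6212 + 0.7875 + 6.0320 = 11.4407 ≈ 11.441
Degrees of freedom = 3 − 1 = 2; critical value at α = 0.05 is 5.991.
Since 11.441 > 5.991, we reject the null hypothesis — the data do not fit the 9:3:4 ratio.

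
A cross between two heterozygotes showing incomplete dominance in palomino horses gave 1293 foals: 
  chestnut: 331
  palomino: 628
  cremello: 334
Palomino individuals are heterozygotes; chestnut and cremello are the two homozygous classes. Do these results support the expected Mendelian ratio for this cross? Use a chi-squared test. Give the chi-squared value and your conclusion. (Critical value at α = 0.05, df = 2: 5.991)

1.073; consistent

With incomplete dominance, a heterozygote × heterozygote cross gives a 1:2:1 phenotypic ratio.
Under the 1:2:1 hypothesis (Σ ratio = 4, N = 1293):
  chestnut: 1293 × 1/4 = 323.25
  palomino: 1293 × 2/4 = 646.5
  cremello: 1293 × 1/4 = 323.25
χ² = Σ (O − E)² / E
  chestnut: (331 − 323.25)² / 323.25 = 0.1858
  palomino: (628 − 646.5)² / 646.5 = 0.5294
  cremello: (334 − 323.25)² / 323.25 = 0.3575
χ² = 0.1858 + 0.5294 + 0.3575 = 1.0727 ≈ 1.073
Degrees of freedom = 3 − 1 = 2; critical value at α = 0.05 is 5.991.
Since 1.073 < 5.991, we fail to reject the null hypothesis — the data are consistent with the 1:2:1 ratio.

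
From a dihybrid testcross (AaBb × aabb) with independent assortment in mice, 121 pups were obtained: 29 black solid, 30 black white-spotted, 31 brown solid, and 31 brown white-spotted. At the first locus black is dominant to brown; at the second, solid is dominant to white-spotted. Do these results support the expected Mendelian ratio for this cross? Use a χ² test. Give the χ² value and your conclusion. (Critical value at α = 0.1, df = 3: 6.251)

0.091; consistent

A dihybrid testcross with independent assortment gives a 1:1:1:1 ratio.
Expected counts for N = 121 under a 1:1:1:1 ratio (total parts = 4):
  black solid: 121 × 1/4 = 30.25
  black white-spotted: 121 × 1/4 = 30.25
  brown solid: 121 × 1/4 = 30.25
  brown white-spotted: 121 × 1/4 = 30.25
χ² = Σ (O − E)² / E
  black solid: (29 − 30.25)² / 30.25 = 0.0517
  black white-spotted: (30 − 30.25)² / 30.25 = 0.0021
  brown solid: (31 − 30.25)² / 30.25 = 0.0186
  brown white-spotted: (31 − 30.25)² / 30.25 = 0.0186
χ² = 0.0517 + 0.0021 + 0.0186 + 0.0186 = 0.091
Degrees of freedom = 4 − 1 = 3; critical value at α = 0.1 is 6.251.
Since 0.091 < 6.251, we fail to reject the null hypothesis — the data are consistent with the 1:1:1:1 ratio.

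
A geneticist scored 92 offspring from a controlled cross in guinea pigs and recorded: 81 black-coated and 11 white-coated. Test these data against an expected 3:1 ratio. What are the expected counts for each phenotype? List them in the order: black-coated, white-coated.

69, 23

Expected counts for N = 92 under a 3:1 ratio (total parts = 4):
  black-coated: 92 × 3/4 = 69
  white-coated: 92 × 1/4 = 23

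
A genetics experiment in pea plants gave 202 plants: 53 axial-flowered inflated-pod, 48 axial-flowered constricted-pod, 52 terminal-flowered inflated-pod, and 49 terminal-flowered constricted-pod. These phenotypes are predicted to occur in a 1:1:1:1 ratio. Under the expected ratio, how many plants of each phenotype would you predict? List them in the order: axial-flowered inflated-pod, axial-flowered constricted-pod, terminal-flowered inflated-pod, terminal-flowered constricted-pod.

50.5, 50.5, 50.5, 50.5

Expected counts for N = 202 under a 1:1:1:1 ratio (total parts = 4):
  axial-flowered inflated-pod: 202 × 1/4 = 50.5
  axial-flowered constricted-pod: 202 × 1/4 = 50.5
  terminal-flowered inflated-pod: 202 × 1/4 = 50.5
  terminal-flowered constricted-pod: 202 × 1/4 = 50.5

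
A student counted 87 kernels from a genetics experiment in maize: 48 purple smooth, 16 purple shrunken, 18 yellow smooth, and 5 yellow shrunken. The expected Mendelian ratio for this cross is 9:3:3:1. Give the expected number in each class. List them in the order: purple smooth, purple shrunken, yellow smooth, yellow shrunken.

48.9375, 16.3125, 16.3125, 5.4375

Expected counts for N = 87 under a 9:3:3:1 ratio (total parts = 16):
  purple smooth: 87 × 9/16 = 48.9375
  purple shrunken: 87 × 3/16 = 16.3125
  yellow smooth: 87 × 3/16 = 16.3125
  yellow shrunken: 87 × 1/16 = 5.4375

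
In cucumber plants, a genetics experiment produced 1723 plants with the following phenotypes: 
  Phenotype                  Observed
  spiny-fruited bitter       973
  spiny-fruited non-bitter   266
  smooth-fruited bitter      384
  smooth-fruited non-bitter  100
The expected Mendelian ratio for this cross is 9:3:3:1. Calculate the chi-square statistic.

Total ratio parts = 16. Expected numbers out of 1723:
  spiny-fruited bitter: 1723 × 9/16 = 969.1875
  spiny-fruited non-bitter: 1723 × 3/16 = 323.0625
  smooth-fruited bitter: 1723 × 3/16 = 323.0625
  smooth-fruited non-bitter: 1723 × 1/16 = 107.6875
χ² = Σ (O − E)² / E
  spiny-fruited bitter: (973 − 969.1875)² / 969.1875 = 0.0150
  spiny-fruited non-bitter: (266 − 323.0625)² / 323.0625 = 10.0789
  smooth-fruited bitter: (384 − 323.0625)² / 323.0625 = 11.4943
  smooth-fruited non-bitter: (100 − 107.6875)² / 107.6875 = 0.5488
χ² = 0.0150 + 10.0789 + 11.4943 + 0.5488 = 22.137

22.137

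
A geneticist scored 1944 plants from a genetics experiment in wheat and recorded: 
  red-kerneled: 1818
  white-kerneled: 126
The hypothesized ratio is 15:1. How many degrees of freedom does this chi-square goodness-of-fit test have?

1

A goodness-of-fit test with 2 phenotype classes has df = 2 − 1 = 1.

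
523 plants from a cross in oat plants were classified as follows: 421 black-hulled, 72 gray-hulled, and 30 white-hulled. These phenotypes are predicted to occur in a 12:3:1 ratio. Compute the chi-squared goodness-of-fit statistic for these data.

Expected counts for N = 523 under a 12:3:1 ratio (total parts = 16):
  black-hulled: 523 × 12/16 = 392.25
  gray-hulled: 523 × 3/16 = 98.0625
  white-hulled: 523 × 1/16 = 32.6875
χ² = Σ (O − E)² / E
  black-hulled: (421 − 392.25)² / 392.25 = 2.1072
  gray-hulled: (72 − 98.0625)² / 98.0625 = 6.9267
  white-hulled: (30 − 32.6875)² / 32.6875 = 0.2210
χ² = 2.1072 + 6.9267 + 0.2210 = 9.2549 ≈ 9.255

9.255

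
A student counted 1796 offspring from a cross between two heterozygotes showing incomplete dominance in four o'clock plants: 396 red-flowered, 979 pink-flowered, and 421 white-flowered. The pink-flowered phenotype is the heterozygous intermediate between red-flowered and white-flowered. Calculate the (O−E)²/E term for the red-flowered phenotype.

6.256

With incomplete dominance, a heterozygote × heterozygote cross gives a 1:2:1 phenotypic ratio.
Under the 1:2:1 hypothesis (Σ ratio = 4, N = 1796):
  red-flowered: 1796 × 1/4 = 449
  pink-flowered: 1796 × 2/4 = 898
  white-flowered: 1796 × 1/4 = 449
Contribution of red-flowered: (396 − 449)² / 449 = 6.2561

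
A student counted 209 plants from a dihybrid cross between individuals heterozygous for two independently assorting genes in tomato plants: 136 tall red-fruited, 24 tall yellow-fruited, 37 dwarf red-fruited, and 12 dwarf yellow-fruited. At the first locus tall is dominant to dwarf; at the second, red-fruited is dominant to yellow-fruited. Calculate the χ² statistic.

A dihybrid F₂ with independent assortment and complete dominance at both loci gives a 9:3:3:1 phenotypic ratio.
Under the 9:3:3:1 hypothesis (Σ ratio = 16, N = 209):
  tall red-fruited: 209 × 9/16 = 117.5625
  tall yellow-fruited: 209 × 3/16 = 39.1875
  dwarf red-fruited: 209 × 3/16 = 39.1875
  dwarf yellow-fruited: 209 × 1/16 = 13.0625
χ² = Σ (O − E)² / E
  tall red-fruited: (136 − 117.5625)² / 117.5625 = 2.8916
  tall yellow-fruited: (24 − 39.1875)² / 39.1875 = 5.8861
  dwarf red-fruited: (37 − 39.1875)² / 39.1875 = 0.1221
  dwarf yellow-fruited: (12 − 13.0625)² / 13.0625 = 0.0864
χ² = 2.8916 + 5.8861 + 0.1221 + 0.0864 = 8.9862 ≈ 8.986

8.986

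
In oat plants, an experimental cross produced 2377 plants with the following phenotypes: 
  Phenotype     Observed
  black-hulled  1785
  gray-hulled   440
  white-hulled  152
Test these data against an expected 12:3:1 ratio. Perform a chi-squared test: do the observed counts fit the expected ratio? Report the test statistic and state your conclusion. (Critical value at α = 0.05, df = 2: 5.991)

0.155; consistent

The 12:3:1 ratio has 16 parts, so with N = 2377 the expected counts are:
  black-hulled: 2377 × 12/16 = 1782.75
  gray-hulled: 2377 × 3/16 = 445.6875
  white-hulled: 2377 × 1/16 = 148.5625
χ² = Σ (O − E)² / E
  black-hulled: (1785 − 1782.75)² / 1782.75 = 0.0028
  gray-hulled: (440 − 445.6875)² / 445.6875 = 0.0726
  white-hulled: (152 − 148.5625)² / 148.5625 = 0.0795
χ² = 0.0028 + 0.0726 + 0.0795 = 0.1549 ≈ 0.155
Degrees of freedom = 3 − 1 = 2; critical value at α = 0.05 is 5.991.
Since 0.155 < 5.991, we fail to reject the null hypothesis — the data are consistent with the 12:3:1 ratio.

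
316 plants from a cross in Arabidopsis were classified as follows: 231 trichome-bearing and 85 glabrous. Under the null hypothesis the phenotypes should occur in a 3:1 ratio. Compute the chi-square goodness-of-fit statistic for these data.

The 3:1 ratio has 4 parts, so with N = 316 the expected counts are:
  trichome-bearing: 316 × 3/4 = 237
  glabrous: 316 × 1/4 = 79
χ² = Σ (O − E)² / E
  trichome-bearing: (231 − 237)² / 237 = 0.1519
  glabrous: (85 − 79)² / 79 = 0.4557
χ² = 0.1519 + 0.4557 = 0.6076 ≈ 0.608

0.608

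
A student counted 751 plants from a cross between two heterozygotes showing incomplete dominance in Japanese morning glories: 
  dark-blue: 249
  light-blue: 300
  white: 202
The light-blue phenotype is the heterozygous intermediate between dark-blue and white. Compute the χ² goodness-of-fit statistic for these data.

With incomplete dominance, a heterozygote × heterozygote cross gives a 1:2:1 phenotypic ratio.
Total ratio parts = 4. Expected numbers out of 751:
  dark-blue: 751 × 1/4 = 187.75
  light-blue: 751 × 2/4 = 375.5
  white: 751 × 1/4 = 187.75
χ² = Σ (O − E)² / E
  dark-blue: (249 − 187.75)² / 187.75 = 19.9817
  light-blue: (300 − 375.5)² / 375.5 = 15.1804
  white: (202 − 187.75)² / 187.75 = 1.0816
χ² = 19.9817 + 15.1804 + 1.0816 = 36.2437 ≈ 36.244

36.244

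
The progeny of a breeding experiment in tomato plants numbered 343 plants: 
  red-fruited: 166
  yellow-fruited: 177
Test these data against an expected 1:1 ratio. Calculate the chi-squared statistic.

0.353

Under the 1:1 hypothesis (Σ ratio = 2, N = 343):
  red-fruited: 343 × 1/2 = 171.5
  yellow-fruited: 343 × 1/2 = 171.5
χ² = Σ (O − E)² / E
  red-fruited: (166 − 171.5)² / 171.5 = 0.1764
  yellow-fruited: (177 − 171.5)² / 171.5 = 0.1764
χ² = 0.1764 + 0.1764 = 0.3528 ≈ 0.353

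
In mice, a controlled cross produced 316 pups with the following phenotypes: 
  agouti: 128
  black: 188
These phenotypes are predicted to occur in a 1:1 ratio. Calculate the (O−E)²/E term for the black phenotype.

Expected counts for N = 316 under a 1:1 ratio (total parts = 2):
  agouti: 316 × 1/2 = 158
  black: 316 × 1/2 = 158
Contribution of black: (188 − 158)² / 158 = 5.6962

5.696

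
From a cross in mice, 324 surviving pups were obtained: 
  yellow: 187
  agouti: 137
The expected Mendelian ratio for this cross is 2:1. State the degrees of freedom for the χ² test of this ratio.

1

A goodness-of-fit test with 2 phenotype classes has df = 2 − 1 = 1.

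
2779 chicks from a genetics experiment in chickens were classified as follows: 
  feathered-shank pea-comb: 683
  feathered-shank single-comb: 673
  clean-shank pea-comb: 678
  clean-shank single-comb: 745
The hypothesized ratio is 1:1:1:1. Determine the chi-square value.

Expected counts for N = 2779 under a 1:1:1:1 ratio (total parts = 4):
  feathered-shank pea-comb: 2779 × 1/4 = 694.75
  feathered-shank single-comb: 2779 × 1/4 = 694.75
  clean-shank pea-comb: 2779 × 1/4 = 694.75
  clean-shank single-comb: 2779 × 1/4 = 694.75
χ² = Σ (O − E)² / E
  feathered-shank pea-comb: (683 − 694.75)² / 694.75 = 0.1987
  feathered-shank single-comb: (673 − 694.75)² / 694.75 = 0.6809
  clean-shank pea-comb: (678 − 694.75)² / 694.75 = 0.4038
  clean-shank single-comb: (745 − 694.75)² / 694.75 = 3.6345
χ² = 0.1987 + 0.6809 + 0.4038 + 3.6345 = 4.9179 ≈ 4.918

4.918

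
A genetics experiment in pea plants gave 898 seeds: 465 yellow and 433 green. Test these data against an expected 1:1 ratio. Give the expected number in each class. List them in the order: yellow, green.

449, 449

Expected counts for N = 898 under a 1:1 ratio (total parts = 2):
  yellow: 898 × 1/2 = 449
  green: 898 × 1/2 = 449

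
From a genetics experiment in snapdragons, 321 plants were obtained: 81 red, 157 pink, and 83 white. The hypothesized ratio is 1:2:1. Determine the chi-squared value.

0.178

Under the 1:2:1 hypothesis (Σ ratio = 4, N = 321):
  red: 321 × 1/4 = 80.25
  pink: 321 × 2/4 = 160.5
  white: 321 × 1/4 = 80.25
χ² = Σ (O − E)² / E
  red: (81 − 80.25)² / 80.25 = 0.0070
  pink: (157 − 160.5)² / 160.5 = 0.0763
  white: (83 − 80.25)² / 80.25 = 0.0942
χ² = 0.0070 + 0.0763 + 0.0942 = 0.1775 ≈ 0.178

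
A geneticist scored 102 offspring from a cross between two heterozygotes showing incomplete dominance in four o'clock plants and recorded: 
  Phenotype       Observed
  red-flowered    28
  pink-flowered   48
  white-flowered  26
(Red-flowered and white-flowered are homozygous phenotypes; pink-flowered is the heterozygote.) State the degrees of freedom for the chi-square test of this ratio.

2

With incomplete dominance, a heterozygote × heterozygote cross gives a 1:2:1 phenotypic ratio.
A goodness-of-fit test with 3 phenotype classes has df = 3 − 1 = 2.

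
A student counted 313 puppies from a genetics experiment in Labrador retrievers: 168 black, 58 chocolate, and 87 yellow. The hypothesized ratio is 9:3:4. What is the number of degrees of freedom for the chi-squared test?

2

A goodness-of-fit test with 3 phenotype classes has df = 3 − 1 = 2.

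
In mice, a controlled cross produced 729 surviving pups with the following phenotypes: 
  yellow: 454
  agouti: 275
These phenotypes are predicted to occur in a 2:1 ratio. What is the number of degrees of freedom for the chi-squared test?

A goodness-of-fit test with 2 phenotype classes has df = 2 − 1 = 1.

1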